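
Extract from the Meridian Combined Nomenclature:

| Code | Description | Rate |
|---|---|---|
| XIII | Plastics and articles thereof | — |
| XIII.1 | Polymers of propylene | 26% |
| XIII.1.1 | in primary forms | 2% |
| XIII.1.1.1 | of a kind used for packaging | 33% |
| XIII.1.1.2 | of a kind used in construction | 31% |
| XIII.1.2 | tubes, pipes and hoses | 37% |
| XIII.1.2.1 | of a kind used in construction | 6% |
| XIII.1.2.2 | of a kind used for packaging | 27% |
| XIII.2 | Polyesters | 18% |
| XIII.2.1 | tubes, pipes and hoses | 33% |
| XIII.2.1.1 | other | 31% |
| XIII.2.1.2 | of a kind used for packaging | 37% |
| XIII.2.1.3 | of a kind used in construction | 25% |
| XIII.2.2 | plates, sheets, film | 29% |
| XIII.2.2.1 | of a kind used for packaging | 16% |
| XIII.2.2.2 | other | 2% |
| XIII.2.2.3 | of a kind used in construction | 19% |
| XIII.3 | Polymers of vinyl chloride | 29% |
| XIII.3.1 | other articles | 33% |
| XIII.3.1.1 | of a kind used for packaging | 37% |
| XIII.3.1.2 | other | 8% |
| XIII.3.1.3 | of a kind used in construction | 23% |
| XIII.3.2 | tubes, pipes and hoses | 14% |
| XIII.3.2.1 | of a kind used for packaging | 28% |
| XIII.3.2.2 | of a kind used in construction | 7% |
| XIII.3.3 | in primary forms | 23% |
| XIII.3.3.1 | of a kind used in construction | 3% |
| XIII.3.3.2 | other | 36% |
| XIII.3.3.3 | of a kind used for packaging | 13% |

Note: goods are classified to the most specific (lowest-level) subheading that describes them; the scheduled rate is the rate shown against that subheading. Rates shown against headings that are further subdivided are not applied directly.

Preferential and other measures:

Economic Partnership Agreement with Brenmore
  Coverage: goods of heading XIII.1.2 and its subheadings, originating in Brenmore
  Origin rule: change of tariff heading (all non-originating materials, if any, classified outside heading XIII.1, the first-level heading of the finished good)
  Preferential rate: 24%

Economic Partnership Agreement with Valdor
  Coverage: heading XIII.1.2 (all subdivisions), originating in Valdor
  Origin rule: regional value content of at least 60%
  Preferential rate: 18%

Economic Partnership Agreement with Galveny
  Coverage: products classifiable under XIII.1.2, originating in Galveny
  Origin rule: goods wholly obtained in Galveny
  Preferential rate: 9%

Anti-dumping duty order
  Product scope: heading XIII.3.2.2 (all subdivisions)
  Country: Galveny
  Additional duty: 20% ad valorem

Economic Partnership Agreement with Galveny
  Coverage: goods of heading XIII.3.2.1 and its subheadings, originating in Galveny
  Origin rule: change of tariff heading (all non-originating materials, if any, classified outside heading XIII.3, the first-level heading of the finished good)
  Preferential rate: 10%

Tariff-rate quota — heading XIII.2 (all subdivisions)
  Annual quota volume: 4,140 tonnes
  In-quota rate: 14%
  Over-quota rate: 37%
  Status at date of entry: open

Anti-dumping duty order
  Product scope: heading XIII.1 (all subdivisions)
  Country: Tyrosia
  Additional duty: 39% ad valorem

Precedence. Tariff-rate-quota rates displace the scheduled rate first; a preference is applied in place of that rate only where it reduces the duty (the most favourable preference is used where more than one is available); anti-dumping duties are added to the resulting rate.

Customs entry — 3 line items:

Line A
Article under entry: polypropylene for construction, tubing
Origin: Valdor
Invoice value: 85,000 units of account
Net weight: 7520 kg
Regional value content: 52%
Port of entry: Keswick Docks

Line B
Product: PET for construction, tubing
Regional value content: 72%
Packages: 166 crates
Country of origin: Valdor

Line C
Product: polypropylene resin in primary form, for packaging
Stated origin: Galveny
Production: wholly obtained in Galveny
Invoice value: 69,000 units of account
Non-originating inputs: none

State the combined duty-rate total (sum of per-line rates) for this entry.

53%

Line A: polypropylene → XIII.1; tubing → XIII.1.2; for construction → XIII.1.2.1. Scheduled 6%. Valdor agreement on XIII.1.2: RVC < 60%. → 6%.
Line B: PET → XIII.2; tubing → XIII.2.1; for construction → XIII.2.1.3. Scheduled 25%. quota on XIII.2 open → in-quota 14%; Valdor agreement on XIII.1.2: XIII.2.1.3 not covered. → 14%.
Line C: polypropylene → XIII.1; resin in primary form → XIII.1.1; for packaging → XIII.1.1.1. Scheduled 33%. Galveny agreement on XIII.1.2: XIII.1.1.1 not covered; Galveny agreement on XIII.3.2.1: XIII.1.1.1 not covered. → 33%.
Sum: 6% + 14% + 33% = 53%.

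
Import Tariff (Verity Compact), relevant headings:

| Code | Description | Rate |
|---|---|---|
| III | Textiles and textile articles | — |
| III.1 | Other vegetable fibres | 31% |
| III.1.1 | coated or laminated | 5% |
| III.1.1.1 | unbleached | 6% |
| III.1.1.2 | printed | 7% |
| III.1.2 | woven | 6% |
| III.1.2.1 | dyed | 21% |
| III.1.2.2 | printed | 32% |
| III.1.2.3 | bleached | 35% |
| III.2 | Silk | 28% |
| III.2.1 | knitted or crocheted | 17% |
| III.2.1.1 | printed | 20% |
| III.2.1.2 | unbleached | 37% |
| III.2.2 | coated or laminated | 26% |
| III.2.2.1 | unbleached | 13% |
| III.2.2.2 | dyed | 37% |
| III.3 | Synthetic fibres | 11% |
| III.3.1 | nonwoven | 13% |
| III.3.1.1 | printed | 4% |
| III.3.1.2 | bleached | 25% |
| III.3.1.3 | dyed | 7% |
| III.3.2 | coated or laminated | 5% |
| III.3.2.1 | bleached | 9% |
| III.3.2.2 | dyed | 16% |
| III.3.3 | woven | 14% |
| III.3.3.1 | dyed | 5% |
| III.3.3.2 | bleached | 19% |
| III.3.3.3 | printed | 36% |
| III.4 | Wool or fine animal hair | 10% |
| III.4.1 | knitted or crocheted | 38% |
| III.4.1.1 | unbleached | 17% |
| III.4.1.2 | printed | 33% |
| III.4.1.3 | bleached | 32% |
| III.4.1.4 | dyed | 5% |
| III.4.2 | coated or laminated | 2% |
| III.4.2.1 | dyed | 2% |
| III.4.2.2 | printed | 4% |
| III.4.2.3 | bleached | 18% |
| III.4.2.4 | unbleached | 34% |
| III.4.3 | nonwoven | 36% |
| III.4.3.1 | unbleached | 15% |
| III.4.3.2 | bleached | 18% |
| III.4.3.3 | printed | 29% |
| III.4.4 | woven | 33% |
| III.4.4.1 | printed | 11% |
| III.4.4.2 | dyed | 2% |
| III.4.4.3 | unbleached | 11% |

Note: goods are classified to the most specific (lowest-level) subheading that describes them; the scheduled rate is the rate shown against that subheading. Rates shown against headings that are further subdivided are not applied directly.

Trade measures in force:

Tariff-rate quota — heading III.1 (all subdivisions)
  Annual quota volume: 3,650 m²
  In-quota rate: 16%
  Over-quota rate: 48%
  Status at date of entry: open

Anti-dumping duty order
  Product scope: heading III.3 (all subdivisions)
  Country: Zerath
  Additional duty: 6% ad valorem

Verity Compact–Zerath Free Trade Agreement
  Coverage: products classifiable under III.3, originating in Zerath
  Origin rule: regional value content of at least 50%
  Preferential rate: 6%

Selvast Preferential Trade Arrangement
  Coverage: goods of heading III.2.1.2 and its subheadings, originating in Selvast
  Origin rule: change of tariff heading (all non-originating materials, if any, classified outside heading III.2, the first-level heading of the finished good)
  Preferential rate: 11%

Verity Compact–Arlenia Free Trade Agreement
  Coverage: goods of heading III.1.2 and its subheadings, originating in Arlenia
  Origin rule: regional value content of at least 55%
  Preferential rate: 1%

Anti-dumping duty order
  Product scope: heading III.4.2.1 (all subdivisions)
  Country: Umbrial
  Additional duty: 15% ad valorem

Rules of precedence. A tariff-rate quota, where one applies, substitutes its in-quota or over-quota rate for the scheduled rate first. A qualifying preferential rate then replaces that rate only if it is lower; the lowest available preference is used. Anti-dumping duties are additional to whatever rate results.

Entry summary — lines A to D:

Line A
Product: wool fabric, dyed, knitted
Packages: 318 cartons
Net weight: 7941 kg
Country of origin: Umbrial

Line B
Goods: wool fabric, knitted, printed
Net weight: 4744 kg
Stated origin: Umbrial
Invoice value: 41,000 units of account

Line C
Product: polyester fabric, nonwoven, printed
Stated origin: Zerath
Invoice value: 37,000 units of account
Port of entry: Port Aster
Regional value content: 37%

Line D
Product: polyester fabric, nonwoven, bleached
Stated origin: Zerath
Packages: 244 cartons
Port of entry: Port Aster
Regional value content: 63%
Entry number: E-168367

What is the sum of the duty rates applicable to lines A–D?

60%

Line A: wool → III.4; knitted → III.4.1; dyed → III.4.1.4. Scheduled 5%. No special measure applies. → 5%.
Line B: wool → III.4; knitted → III.4.1; printed → III.4.1.2. Scheduled 33%. No special measure applies. → 33%.
Line C: polyester → III.3; nonwoven → III.3.1; printed → III.3.1.1. Scheduled 4%. Zerath agreement on III.3: RVC < 50%; anti-dumping (Zerath, III.3): +6%; total 4% + 6% = 10%. → 10%.
Line D: polyester → III.3; nonwoven → III.3.1; bleached → III.3.1.2. Scheduled 25%. Zerath agreement on III.3: RVC ≥ 50% → 6% available; preferential 6%; anti-dumping (Zerath, III.3): +6%; total 6% + 6% = 12%. → 12%.
Sum: 5% + 33% + 10% + 12% = 60%.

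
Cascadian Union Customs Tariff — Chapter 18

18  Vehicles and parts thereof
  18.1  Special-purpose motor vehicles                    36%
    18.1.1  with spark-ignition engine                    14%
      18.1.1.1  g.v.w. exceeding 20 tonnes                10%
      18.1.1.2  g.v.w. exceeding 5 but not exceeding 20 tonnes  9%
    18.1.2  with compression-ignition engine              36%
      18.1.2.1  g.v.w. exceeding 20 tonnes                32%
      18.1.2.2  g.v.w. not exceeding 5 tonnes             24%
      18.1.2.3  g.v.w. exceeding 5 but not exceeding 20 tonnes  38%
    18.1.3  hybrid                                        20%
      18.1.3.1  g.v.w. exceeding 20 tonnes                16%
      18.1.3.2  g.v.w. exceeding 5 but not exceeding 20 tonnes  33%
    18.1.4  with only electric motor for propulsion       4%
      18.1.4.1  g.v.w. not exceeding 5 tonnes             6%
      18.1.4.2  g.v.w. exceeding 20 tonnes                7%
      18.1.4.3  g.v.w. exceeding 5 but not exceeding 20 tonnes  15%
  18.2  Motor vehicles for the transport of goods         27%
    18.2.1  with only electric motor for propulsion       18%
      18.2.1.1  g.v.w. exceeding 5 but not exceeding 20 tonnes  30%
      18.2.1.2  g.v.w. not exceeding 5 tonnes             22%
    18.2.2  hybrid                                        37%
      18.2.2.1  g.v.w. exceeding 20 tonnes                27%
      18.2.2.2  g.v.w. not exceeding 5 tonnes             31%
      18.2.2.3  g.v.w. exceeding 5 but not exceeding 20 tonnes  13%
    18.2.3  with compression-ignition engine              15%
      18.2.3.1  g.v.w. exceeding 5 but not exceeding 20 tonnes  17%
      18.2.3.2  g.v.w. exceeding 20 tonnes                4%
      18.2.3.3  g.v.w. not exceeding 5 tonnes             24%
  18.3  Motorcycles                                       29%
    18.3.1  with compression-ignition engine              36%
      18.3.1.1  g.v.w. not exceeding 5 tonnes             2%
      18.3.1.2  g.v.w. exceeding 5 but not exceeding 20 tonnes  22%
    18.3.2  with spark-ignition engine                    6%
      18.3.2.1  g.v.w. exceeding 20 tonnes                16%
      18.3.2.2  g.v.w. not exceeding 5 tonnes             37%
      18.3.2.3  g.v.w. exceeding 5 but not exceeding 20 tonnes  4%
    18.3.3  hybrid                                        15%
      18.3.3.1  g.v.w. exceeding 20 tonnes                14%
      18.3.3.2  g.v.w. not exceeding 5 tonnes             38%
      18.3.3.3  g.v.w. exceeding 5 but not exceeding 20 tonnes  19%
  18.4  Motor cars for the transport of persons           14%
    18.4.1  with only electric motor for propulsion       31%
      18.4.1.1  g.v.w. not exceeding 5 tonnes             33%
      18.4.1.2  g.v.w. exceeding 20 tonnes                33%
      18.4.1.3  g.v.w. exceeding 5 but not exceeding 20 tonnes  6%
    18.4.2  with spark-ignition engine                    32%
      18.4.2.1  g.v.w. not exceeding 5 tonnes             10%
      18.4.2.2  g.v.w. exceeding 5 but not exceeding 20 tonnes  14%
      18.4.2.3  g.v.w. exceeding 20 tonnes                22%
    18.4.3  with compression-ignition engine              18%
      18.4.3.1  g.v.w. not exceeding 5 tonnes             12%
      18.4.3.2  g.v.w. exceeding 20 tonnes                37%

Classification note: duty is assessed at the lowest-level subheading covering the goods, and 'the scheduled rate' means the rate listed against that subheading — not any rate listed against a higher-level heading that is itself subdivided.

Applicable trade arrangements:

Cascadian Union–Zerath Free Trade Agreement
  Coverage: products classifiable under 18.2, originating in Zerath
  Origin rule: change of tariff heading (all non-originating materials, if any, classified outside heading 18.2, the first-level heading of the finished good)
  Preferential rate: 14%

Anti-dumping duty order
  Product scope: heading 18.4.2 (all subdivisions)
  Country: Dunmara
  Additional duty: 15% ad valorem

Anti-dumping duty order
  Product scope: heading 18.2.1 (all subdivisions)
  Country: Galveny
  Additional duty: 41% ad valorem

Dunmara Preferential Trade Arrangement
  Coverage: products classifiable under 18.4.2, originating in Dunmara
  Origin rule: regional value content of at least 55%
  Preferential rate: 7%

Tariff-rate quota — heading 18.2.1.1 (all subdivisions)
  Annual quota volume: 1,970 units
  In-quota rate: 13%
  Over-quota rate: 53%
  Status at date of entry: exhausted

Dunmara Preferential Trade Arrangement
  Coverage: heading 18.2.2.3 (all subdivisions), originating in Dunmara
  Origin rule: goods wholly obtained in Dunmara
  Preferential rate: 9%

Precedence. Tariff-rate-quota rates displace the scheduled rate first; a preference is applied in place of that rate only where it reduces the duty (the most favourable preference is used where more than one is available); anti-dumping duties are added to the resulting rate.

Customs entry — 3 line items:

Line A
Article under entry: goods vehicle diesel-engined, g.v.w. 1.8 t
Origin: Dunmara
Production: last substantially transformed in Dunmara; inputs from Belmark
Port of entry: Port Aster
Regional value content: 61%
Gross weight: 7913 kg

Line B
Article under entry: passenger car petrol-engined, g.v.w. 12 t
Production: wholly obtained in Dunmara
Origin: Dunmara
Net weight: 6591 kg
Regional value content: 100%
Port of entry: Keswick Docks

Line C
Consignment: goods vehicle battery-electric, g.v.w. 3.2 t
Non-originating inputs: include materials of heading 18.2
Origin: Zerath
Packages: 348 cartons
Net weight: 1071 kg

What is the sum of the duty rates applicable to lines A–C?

Line A: goods vehicle → 18.2; diesel-engined → 18.2.3; g.v.w. 1.8 t → 18.2.3.3. Scheduled 24%. Dunmara agreement on 18.4.2: 18.2.3.3 not covered; Dunmara agreement on 18.2.2.3: 18.2.3.3 not covered. → 24%.
Line B: passenger car → 18.4; petrol-engined → 18.4.2; g.v.w. 12 t → 18.4.2.2. Scheduled 14%. Dunmara agreement on 18.4.2: RVC ≥ 55% → 7% available; Dunmara agreement on 18.2.2.3: 18.4.2.2 not covered; preferential 7%; anti-dumping (Dunmara, 18.4.2): +15%; total 7% + 15% = 22%. → 22%.
Line C: goods vehicle → 18.2; battery-electric → 18.2.1; g.v.w. 3.2 t → 18.2.1.2. Scheduled 22%. Zerath agreement on 18.2: CTH not met. → 22%.
Sum: 24% + 22% + 22% = 68%.

68%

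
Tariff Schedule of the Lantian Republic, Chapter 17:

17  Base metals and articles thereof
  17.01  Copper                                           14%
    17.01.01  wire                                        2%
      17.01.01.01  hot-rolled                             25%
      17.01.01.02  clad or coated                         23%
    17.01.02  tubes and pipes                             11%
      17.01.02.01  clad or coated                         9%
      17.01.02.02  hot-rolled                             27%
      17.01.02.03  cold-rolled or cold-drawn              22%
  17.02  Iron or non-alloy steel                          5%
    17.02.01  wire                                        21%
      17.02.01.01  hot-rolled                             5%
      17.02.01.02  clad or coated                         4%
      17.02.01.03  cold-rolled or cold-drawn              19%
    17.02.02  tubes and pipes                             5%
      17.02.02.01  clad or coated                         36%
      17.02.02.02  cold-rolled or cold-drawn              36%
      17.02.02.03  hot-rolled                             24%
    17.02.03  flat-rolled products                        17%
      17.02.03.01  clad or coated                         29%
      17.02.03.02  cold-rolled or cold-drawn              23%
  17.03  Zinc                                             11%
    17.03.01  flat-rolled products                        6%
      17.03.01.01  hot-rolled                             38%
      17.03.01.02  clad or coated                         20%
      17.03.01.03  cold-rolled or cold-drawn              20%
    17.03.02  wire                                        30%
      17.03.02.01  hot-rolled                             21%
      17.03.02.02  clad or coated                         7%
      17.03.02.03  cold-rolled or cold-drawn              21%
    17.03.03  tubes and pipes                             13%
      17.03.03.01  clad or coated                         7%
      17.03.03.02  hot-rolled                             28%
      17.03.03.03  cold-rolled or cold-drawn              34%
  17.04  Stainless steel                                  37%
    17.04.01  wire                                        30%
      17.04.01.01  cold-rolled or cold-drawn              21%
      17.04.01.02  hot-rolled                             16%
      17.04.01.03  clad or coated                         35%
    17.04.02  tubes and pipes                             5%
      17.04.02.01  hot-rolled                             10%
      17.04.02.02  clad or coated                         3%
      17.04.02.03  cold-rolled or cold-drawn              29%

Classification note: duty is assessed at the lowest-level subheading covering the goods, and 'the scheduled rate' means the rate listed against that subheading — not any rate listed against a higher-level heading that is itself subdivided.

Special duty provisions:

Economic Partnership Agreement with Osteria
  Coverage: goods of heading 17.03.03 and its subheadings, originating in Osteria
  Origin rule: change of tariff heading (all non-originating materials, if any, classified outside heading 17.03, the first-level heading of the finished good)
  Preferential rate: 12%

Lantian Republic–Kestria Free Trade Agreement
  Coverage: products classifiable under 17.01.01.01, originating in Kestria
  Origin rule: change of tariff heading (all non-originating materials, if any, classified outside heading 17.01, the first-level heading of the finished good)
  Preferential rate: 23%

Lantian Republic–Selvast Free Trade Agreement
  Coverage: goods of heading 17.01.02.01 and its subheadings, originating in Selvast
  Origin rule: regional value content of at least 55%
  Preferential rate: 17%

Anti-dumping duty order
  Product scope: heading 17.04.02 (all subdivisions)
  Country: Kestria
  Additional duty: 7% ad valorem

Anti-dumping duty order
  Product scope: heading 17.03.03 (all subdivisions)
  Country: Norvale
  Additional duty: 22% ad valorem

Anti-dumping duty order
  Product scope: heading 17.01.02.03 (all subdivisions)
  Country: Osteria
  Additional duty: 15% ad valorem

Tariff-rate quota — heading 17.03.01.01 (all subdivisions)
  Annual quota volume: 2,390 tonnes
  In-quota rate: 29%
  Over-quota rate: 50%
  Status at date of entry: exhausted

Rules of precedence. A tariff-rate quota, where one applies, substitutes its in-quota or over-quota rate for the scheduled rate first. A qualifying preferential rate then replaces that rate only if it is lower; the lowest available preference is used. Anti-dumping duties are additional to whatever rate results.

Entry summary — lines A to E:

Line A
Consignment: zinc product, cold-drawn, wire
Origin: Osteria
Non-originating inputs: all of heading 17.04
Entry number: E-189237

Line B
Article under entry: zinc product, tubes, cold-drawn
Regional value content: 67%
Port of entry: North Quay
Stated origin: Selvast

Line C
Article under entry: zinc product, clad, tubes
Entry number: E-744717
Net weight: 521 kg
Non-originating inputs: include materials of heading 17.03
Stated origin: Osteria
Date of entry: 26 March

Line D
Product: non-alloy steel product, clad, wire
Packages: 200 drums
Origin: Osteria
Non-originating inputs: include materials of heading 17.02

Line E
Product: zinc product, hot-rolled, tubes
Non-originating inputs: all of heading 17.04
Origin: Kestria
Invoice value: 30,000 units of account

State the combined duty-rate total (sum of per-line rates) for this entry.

94%

Line A: zinc → 17.03; wire → 17.03.02; cold-drawn → 17.03.02.03. Scheduled 21%. Osteria agreement on 17.03.03: 17.03.02.03 not covered. → 21%.
Line B: zinc → 17.03; tubes → 17.03.03; cold-drawn → 17.03.03.03. Scheduled 34%. Selvast agreement on 17.01.02.01: 17.03.03.03 not covered. → 34%.
Line C: zinc → 17.03; tubes → 17.03.03; clad → 17.03.03.01. Scheduled 7%. Osteria agreement on 17.03.03: CTH not met. → 7%.
Line D: non-alloy steel → 17.02; wire → 17.02.01; clad → 17.02.01.02. Scheduled 4%. Osteria agreement on 17.03.03: 17.02.01.02 not covered. → 4%.
Line E: zinc → 17.03; tubes → 17.03.03; hot-rolled → 17.03.03.02. Scheduled 28%. Kestria agreement on 17.01.01.01: 17.03.03.02 not covered. → 28%.
Sum: 21% + 34% + 7% + 4% + 28% = 94%.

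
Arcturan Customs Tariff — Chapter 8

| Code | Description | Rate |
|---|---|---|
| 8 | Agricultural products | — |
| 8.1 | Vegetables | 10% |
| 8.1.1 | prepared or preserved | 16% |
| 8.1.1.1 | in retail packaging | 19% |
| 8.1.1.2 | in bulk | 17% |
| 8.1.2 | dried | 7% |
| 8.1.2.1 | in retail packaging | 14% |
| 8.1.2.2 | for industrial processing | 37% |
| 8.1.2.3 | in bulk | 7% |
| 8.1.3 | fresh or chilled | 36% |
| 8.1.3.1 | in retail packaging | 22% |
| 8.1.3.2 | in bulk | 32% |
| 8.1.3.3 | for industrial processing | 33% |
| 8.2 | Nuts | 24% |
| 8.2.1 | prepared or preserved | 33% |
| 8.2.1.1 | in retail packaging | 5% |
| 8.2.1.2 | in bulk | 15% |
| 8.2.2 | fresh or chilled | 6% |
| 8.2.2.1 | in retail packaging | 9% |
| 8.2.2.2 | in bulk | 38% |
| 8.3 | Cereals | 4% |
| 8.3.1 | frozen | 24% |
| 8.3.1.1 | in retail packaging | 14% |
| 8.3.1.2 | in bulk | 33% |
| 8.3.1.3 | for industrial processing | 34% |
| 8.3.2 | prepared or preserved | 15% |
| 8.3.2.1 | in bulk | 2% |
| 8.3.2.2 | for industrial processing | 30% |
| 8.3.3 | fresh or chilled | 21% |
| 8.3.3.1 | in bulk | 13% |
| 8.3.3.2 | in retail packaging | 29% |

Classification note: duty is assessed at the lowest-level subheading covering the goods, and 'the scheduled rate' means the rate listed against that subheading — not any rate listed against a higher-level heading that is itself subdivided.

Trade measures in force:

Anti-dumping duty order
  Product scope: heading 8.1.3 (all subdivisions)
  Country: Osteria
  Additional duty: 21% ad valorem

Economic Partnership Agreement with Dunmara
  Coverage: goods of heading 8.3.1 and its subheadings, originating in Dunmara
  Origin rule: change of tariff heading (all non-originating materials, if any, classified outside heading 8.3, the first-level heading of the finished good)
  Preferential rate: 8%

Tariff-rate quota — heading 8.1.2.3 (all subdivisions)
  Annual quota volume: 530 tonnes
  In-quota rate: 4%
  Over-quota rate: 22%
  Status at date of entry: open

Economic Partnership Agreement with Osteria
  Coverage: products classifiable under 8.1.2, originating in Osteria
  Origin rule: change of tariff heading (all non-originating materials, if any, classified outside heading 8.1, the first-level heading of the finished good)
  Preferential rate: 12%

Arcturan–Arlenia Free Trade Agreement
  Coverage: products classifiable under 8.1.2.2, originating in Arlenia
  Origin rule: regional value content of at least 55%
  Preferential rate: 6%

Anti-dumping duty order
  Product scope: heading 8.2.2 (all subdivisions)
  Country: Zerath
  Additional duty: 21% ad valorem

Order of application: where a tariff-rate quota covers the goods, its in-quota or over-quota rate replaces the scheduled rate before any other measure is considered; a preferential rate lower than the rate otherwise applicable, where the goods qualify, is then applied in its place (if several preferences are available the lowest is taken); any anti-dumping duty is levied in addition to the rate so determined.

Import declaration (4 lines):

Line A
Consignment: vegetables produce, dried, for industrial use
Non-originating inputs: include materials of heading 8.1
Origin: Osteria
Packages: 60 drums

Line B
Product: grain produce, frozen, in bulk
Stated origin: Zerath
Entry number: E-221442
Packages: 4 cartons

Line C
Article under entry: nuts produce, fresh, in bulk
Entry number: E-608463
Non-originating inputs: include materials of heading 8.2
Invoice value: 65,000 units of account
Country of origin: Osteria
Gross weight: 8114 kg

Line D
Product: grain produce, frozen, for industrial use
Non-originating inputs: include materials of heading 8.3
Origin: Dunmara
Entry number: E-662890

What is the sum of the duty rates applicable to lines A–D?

Line A: vegetables → 8.1; dried → 8.1.2; for industrial use → 8.1.2.2. Scheduled 37%. Osteria agreement on 8.1.2: CTH not met. → 37%.
Line B: grain → 8.3; frozen → 8.3.1; in bulk → 8.3.1.2. Scheduled 33%. No special measure applies. → 33%.
Line C: nuts → 8.2; fresh → 8.2.2; in bulk → 8.2.2.2. Scheduled 38%. Osteria agreement on 8.1.2: 8.2.2.2 not covered. → 38%.
Line D: grain → 8.3; frozen → 8.3.1; for industrial use → 8.3.1.3. Scheduled 34%. Dunmara agreement on 8.3.1: CTH not met. → 34%.
Sum: 37% + 33% + 38% + 34% = 142%.

142%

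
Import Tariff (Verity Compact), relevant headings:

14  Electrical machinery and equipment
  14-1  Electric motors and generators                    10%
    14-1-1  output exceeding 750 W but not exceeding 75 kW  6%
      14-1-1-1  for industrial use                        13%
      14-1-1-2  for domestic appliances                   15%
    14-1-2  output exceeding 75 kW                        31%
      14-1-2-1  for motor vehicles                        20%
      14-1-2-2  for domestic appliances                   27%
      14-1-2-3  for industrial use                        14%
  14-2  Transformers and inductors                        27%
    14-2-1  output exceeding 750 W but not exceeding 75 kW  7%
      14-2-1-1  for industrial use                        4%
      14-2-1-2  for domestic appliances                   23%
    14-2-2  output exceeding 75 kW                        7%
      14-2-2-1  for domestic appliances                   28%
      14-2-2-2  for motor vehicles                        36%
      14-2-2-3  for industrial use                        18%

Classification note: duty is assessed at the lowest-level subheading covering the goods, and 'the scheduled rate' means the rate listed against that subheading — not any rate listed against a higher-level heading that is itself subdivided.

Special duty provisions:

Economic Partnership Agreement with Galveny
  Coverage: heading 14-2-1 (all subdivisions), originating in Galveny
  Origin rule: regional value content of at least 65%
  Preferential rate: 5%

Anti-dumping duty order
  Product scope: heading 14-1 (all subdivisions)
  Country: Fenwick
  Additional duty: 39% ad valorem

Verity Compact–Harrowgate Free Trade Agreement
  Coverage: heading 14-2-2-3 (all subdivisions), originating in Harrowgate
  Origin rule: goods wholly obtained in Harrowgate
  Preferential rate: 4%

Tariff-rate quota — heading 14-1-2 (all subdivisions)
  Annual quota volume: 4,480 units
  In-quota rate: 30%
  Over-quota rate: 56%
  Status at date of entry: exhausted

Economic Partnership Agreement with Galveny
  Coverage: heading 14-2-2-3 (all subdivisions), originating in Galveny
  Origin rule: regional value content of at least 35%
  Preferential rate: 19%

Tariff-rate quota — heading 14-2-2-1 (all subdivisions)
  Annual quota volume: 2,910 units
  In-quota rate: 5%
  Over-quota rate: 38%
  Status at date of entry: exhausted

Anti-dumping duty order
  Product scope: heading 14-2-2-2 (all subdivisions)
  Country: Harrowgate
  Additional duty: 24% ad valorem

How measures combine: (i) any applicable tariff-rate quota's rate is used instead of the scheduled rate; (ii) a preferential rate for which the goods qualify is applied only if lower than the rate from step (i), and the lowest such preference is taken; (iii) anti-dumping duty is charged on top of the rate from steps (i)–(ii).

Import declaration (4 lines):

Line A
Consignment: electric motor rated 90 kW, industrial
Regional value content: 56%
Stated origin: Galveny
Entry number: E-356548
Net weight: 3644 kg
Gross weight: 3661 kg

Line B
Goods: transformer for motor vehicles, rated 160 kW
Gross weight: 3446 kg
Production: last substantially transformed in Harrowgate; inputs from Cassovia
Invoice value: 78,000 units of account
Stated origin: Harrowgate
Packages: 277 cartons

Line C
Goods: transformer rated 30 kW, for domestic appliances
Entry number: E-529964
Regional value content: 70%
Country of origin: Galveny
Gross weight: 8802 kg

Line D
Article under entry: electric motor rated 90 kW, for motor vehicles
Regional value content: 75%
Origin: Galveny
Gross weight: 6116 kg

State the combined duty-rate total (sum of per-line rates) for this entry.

177%

Line A: electric motor → 14-1; rated 90 kW → 14-1-2; industrial → 14-1-2-3. Scheduled 14%. quota on 14-1-2 exhausted → over-quota 56%; Galveny agreement on 14-2-1: 14-1-2-3 not covered; Galveny agreement on 14-2-2-3: 14-1-2-3 not covered. → 56%.
Line B: transformer → 14-2; rated 160 kW → 14-2-2; for motor vehicles → 14-2-2-2. Scheduled 36%. Harrowgate agreement on 14-2-2-3: 14-2-2-2 not covered; anti-dumping (Harrowgate, 14-2-2-2): +24%; total 36% + 24% = 60%. → 60%.
Line C: transformer → 14-2; rated 30 kW → 14-2-1; for domestic appliances → 14-2-1-2. Scheduled 23%. Galveny agreement on 14-2-1: RVC ≥ 65% → 5% available; Galveny agreement on 14-2-2-3: 14-2-1-2 not covered; preferential 5%. → 5%.
Line D: electric motor → 14-1; rated 90 kW → 14-1-2; for motor vehicles → 14-1-2-1. Scheduled 20%. quota on 14-1-2 exhausted → over-quota 56%; Galveny agreement on 14-2-1: 14-1-2-1 not covered; Galveny agreement on 14-2-2-3: 14-1-2-1 not covered. → 56%.
Sum: 56% + 60% + 5% + 56% = 177%.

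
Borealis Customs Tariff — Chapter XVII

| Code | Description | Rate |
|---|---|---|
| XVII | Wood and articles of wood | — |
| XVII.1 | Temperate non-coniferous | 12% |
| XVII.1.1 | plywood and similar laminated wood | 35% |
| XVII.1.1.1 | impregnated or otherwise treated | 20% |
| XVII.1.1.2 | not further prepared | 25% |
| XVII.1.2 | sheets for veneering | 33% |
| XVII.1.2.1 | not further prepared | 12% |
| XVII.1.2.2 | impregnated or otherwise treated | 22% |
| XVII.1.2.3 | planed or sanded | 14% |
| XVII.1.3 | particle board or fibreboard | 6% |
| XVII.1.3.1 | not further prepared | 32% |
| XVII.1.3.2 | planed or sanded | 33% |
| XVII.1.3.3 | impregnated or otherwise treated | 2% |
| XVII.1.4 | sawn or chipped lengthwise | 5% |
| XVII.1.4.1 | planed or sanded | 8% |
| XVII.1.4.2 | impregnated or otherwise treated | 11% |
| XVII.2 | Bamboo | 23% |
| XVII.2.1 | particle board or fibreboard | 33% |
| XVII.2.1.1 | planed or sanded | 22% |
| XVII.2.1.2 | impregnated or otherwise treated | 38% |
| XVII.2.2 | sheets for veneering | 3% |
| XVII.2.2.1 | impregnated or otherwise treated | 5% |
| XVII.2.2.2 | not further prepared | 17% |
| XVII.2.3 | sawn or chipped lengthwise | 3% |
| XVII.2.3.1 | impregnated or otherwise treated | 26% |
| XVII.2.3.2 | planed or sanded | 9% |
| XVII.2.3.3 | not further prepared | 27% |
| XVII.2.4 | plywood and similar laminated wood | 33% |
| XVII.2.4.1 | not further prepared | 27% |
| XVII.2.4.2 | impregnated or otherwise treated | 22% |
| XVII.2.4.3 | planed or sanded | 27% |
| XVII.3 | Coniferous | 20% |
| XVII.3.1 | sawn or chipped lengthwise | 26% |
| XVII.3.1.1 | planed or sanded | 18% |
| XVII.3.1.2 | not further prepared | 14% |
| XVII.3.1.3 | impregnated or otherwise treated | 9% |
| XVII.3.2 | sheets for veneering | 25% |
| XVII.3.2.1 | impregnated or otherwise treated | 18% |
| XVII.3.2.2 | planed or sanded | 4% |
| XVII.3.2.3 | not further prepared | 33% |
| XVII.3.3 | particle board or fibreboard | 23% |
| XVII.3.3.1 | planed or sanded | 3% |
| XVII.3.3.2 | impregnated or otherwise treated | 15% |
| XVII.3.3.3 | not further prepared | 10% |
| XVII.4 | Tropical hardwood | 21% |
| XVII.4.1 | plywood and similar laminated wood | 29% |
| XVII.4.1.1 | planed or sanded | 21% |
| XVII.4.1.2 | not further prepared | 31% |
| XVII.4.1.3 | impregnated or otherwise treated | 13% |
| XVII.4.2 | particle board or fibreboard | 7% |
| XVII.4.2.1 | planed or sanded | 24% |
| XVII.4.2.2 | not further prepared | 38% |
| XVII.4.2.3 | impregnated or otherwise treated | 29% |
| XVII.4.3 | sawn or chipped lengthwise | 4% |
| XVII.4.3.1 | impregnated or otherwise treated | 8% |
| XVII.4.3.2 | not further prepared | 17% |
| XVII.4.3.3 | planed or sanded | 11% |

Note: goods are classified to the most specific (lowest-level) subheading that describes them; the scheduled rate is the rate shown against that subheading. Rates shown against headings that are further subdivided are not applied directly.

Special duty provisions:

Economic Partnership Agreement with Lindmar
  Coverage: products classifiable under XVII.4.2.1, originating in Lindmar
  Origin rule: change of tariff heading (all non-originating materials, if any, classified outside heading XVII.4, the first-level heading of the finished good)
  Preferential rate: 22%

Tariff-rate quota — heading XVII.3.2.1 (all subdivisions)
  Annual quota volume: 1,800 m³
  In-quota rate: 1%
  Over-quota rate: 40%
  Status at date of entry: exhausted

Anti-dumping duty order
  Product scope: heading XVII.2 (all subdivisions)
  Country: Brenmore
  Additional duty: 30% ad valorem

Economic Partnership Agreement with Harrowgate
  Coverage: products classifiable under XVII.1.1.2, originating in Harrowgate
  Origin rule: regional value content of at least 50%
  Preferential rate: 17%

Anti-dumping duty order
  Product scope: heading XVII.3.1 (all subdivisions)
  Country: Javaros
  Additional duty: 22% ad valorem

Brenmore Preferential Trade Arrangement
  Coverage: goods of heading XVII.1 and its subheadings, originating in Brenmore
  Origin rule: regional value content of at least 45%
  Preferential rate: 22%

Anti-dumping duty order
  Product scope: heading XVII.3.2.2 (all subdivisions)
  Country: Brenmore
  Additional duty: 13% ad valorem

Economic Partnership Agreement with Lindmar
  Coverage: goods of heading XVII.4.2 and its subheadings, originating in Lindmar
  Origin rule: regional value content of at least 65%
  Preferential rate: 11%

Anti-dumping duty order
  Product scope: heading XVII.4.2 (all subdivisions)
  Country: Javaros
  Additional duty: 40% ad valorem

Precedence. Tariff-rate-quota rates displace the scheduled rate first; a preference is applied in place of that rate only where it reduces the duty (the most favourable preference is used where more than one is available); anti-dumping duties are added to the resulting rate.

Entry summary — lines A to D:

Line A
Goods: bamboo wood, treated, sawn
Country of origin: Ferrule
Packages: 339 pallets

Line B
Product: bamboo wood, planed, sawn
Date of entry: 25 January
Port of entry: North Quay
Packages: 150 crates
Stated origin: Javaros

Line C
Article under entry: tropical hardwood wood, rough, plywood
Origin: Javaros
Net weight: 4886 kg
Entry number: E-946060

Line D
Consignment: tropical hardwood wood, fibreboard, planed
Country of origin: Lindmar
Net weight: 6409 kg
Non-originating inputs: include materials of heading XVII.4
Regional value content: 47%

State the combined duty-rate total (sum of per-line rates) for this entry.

90%

Line A: bamboo → XVII.2; sawn → XVII.2.3; treated → XVII.2.3.1. Scheduled 26%. No special measure applies. → 26%.
Line B: bamboo → XVII.2; sawn → XVII.2.3; planed → XVII.2.3.2. Scheduled 9%. No special measure applies. → 9%.
Line C: tropical hardwood → XVII.4; plywood → XVII.4.1; rough → XVII.4.1.2. Scheduled 31%. No special measure applies. → 31%.
Line D: tropical hardwood → XVII.4; fibreboard → XVII.4.2; planed → XVII.4.2.1. Scheduled 24%. Lindmar agreement on XVII.4.2.1: CTH not met; Lindmar agreement on XVII.4.2: RVC < 65%. → 24%.
Sum: 26% + 9% + 31% + 24% = 90%.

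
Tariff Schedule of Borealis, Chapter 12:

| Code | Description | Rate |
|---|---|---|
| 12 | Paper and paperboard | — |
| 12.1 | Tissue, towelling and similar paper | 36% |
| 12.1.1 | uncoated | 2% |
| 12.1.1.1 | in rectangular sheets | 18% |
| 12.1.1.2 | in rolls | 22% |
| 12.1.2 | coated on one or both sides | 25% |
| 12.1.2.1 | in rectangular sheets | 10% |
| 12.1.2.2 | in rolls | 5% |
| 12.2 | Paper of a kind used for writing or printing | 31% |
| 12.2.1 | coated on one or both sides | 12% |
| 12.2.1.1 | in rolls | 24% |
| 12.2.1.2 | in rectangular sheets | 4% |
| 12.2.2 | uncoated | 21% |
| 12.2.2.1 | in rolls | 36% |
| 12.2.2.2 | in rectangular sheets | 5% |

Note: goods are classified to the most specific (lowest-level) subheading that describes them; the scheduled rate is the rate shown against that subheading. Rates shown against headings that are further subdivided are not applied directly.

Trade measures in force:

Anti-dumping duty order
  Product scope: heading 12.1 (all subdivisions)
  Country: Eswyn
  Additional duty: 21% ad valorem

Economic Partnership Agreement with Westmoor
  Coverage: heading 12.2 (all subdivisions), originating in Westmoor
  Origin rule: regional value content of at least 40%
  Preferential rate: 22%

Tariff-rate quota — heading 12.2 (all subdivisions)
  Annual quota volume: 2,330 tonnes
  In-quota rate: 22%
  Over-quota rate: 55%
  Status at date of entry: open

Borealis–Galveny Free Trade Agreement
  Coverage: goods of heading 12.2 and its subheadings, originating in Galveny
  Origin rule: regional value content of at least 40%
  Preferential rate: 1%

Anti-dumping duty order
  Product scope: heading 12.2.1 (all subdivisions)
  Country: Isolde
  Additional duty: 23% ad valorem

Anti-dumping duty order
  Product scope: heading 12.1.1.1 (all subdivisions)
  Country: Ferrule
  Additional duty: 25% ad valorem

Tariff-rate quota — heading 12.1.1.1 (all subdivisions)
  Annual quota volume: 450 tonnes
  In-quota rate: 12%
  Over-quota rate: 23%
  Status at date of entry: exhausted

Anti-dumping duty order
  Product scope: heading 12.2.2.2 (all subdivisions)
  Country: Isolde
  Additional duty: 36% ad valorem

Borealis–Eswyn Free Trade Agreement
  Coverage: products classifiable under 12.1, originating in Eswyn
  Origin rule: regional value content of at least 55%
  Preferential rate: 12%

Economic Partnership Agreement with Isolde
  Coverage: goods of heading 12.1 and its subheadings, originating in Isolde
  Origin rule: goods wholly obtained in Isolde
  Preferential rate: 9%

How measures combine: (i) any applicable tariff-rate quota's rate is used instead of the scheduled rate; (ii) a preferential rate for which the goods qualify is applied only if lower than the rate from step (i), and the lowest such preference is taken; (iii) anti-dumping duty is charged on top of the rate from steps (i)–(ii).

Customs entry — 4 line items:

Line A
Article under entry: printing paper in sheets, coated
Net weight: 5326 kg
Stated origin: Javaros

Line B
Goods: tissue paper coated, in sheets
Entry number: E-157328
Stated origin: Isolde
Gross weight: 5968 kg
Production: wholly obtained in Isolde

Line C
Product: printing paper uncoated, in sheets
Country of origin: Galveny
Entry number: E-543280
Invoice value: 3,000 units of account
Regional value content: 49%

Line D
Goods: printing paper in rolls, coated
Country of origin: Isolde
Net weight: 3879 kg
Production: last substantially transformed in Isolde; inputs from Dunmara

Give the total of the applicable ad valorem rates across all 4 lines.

77%

Line A: printing paper → 12.2; coated → 12.2.1; in sheets → 12.2.1.2. Scheduled 4%. quota on 12.2 open → in-quota 22%. → 22%.
Line B: tissue paper → 12.1; coated → 12.1.2; in sheets → 12.1.2.1. Scheduled 10%. Isolde agreement on 12.1: wholly obtained → 9% available; preferential 9%. → 9%.
Line C: printing paper → 12.2; uncoated → 12.2.2; in sheets → 12.2.2.2. Scheduled 5%. quota on 12.2 open → in-quota 22%; Galveny agreement on 12.2: RVC ≥ 40% → 1% available; preferential 1%. → 1%.
Line D: printing paper → 12.2; coated → 12.2.1; in rolls → 12.2.1.1. Scheduled 24%. quota on 12.2 open → in-quota 22%; Isolde agreement on 12.1: 12.2.1.1 not covered; anti-dumping (Isolde, 12.2.1): +23%; total 22% + 23% = 45%. → 45%.
Sum: 22% + 9% + 1% + 45% = 77%.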